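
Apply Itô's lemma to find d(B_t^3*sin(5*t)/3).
d(B_t^3*sin(5*t)/3) = (B_t*(5*B_t^2*cos(5*t)/3 + sin(5*t))) dt + (B_t^2*sin(5*t)) dB_t

Itô's formula for f(t, x): d f(t, B_t) = (f_t + (1/2) f_xx) dt + f_x dB_t. Compute partials of f(t, x) = x^3*sin(5*t)/3:
  f_t(t,x)  = 5*x^3*cos(5*t)/3
  f_x(t,x)  = x^2*sin(5*t)
  f_xx(t,x) = 2*x*sin(5*t)
Assemble drift = f_t + (1/2) f_xx = x*(5*x^2*cos(5*t)/3 + sin(5*t)) and diffusion = f_x = x^2*sin(5*t). Substituting x = B_t:
  d(B_t^3*sin(5*t)/3) = (B_t*(5*B_t^2*cos(5*t)/3 + sin(5*t))) dt + (B_t^2*sin(5*t)) dB_t.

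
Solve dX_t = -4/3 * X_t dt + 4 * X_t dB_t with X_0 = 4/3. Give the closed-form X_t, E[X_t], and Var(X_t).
X_t = 4/3 * exp((-28/3) t + (4) B_t); E[X_t] = 4*exp(-4*t/3)/3; Var(X_t) = (16*exp(16*t) - 16)*exp(-8*t/3)/9

For GBM dX = mu X dt + sigma X dB with X_0 = x_0, apply Itô to Y = log X: dY = (mu - sigma^2/2) dt + sigma dB, so Y_t = log(x_0) + (mu - sigma^2/2) t + sigma B_t and hence X_t = x_0 * exp((mu - sigma^2/2) t + sigma B_t).
With mu = -4/3, sigma = 4, x_0 = 4/3, this gives:
  X_t = 4/3 * exp((-28/3) * t + (4) * B_t).
Since sigma*B_t ~ Normal(0, sigma^2 t), E[exp(sigma*B_t)] = exp(sigma^2 t / 2); so E[X_t] = x_0 * exp((mu - sigma^2/2) t) * exp(sigma^2 t / 2) = x_0 * exp(mu t) = 4*exp(-4*t/3)/3.
Var(X_t) = E[X_t^2] - (E[X_t])^2 = x_0^2 * exp(2 mu t) * (exp(sigma^2 t) - 1) = (16*exp(16*t) - 16)*exp(-8*t/3)/9.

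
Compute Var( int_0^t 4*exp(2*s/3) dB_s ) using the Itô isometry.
Var = 12*exp(4*t/3) - 12

The Itô integral of a deterministic integrand f(s) has mean 0 because each increment f(s) * (B_{s+ds} - B_s) has mean 0. By the Itô isometry:
  Var( int_0^t f(s) dB_s ) = E[ (int_0^t f(s) dB_s)^2 ] = int_0^t f(s)^2 ds.
Here f(s) = 4*exp(2*s/3), so f(s)^2 = 16*exp(4*s/3). Integrate:
  int_0^t (16*exp(4*s/3)) ds = 12*exp(4*t/3) - 12.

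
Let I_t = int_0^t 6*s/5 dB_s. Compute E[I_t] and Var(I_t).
E[I_t] = 0; Var(I_t) = 12*t^3/25

The Itô integral of a deterministic integrand f(s) has mean 0 because each increment f(s) * (B_{s+ds} - B_s) has mean 0. By the Itô isometry:
  Var( int_0^t f(s) dB_s ) = E[ (int_0^t f(s) dB_s)^2 ] = int_0^t f(s)^2 ds.
Here f(s) = 6*s/5, so f(s)^2 = 36*s^2/25. Integrate:
  int_0^t (36*s^2/25) ds = 12*t^3/25.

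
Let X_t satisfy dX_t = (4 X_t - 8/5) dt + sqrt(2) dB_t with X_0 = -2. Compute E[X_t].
E[X_t] = 2/5 - 12*exp(4*t)/5

Taking expectations and using E[dB_t] = 0, the mean m(t) = E[X_t] satisfies the ODE m'(t) = a m(t) + b with m(0) = x_0. With a = 4, b = -8/5, x_0 = -2, the solution is
  m(t) = x_0 * exp(a t) + (b/a) * (exp(a t) - 1)
       = (-2) * exp(4 t) + ((-8/5)/4) * (exp(4 t) - 1)
       = 2/5 - 12*exp(4*t)/5.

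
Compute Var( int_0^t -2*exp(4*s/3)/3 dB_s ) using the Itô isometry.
Var = exp(8*t/3)/6 - 1/6

The Itô integral of a deterministic integrand f(s) has mean 0 because each increment f(s) * (B_{s+ds} - B_s) has mean 0. By the Itô isometry:
  Var( int_0^t f(s) dB_s ) = E[ (int_0^t f(s) dB_s)^2 ] = int_0^t f(s)^2 ds.
Here f(s) = -2*exp(4*s/3)/3, so f(s)^2 = 4*exp(8*s/3)/9. Integrate:
  int_0^t (4*exp(8*s/3)/9) ds = exp(8*t/3)/6 - 1/6.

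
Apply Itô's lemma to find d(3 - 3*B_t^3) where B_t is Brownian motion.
d(3 - 3*B_t^3) = (-9*B_t) dt + (-9*B_t^2) dB_t

Itô's formula for f(B_t) gives d f(B_t) = f'(B_t) dB_t + (1/2) f''(B_t) dt. Compute derivatives of f(x) = 3 - 3*x^3:
  f'(x)  = -9*x^2
  f''(x) = -18*x
Substitute x = B_t and multiply the f'' term by 1/2:
  drift     = (1/2) * (-18*x) evaluated at B_t = -9*B_t
  diffusion = (-9*x^2) evaluated at B_t = -9*B_t^2
Therefore d(3 - 3*B_t^3) = (-9*B_t) dt + (-9*B_t^2) dB_t.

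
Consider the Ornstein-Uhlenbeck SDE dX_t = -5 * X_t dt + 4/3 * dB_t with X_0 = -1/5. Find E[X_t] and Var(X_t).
E[X_t] = -exp(-5*t)/5; Var(X_t) = 8/45 - 8*exp(-10*t)/45

The OU SDE dX = -theta X dt + sigma dB admits the integrating factor exp(theta t): d(exp(theta t) X_t) = sigma exp(theta t) dB_t. Integrating from 0 to t:
  X_t = x_0 * exp(-theta t) + sigma * int_0^t exp(-theta (t-s)) dB_s.
The Itô integral has mean 0 and (by the Itô isometry) variance sigma^2 * int_0^t exp(-2 theta (t - s)) ds = sigma^2 * (1 - exp(-2 theta t)) / (2 theta).
With theta = 5, sigma = 4/3, x_0 = -1/5:
  E[X_t] = -1/5 * exp(-5 t) = -exp(-5*t)/5
  Var(X_t) = (4/3)^2 * (1 - exp(-2*5 t)) / (2 * 5) = 8/45 - 8*exp(-10*t)/45.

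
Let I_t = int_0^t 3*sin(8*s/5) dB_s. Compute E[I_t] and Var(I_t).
E[I_t] = 0; Var(I_t) = 9*t/2 - 45*sin(8*t/5)*cos(8*t/5)/16

The Itô integral of a deterministic integrand f(s) has mean 0 because each increment f(s) * (B_{s+ds} - B_s) has mean 0. By the Itô isometry:
  Var( int_0^t f(s) dB_s ) = E[ (int_0^t f(s) dB_s)^2 ] = int_0^t f(s)^2 ds.
Here f(s) = 3*sin(8*s/5), so f(s)^2 = 9*sin(8*s/5)^2. Integrate:
  int_0^t (9*sin(8*s/5)^2) ds = 9*t/2 - 45*sin(8*t/5)*cos(8*t/5)/16.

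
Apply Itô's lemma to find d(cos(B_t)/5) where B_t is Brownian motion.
d(cos(B_t)/5) = (-cos(B_t)/10) dt + (-sin(B_t)/5) dB_t

Itô's formula for f(B_t) gives d f(B_t) = f'(B_t) dB_t + (1/2) f''(B_t) dt. Compute derivatives of f(x) = cos(x)/5:
  f'(x)  = -sin(x)/5
  f''(x) = -cos(x)/5
Substitute x = B_t and multiply the f'' term by 1/2:
  drift     = (1/2) * (-cos(x)/5) evaluated at B_t = -cos(B_t)/10
  diffusion = (-sin(x)/5) evaluated at B_t = -sin(B_t)/5
Therefore d(cos(B_t)/5) = (-cos(B_t)/10) dt + (-sin(B_t)/5) dB_t.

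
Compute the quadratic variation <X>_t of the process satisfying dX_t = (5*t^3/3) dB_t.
<X>_t = 25*t^7/63

For an Itô process dX_t = a(t) dt + b(t) dB_t, the quadratic variation is <X>_t = int_0^t b(s)^2 ds (the drift term does not contribute). Here b(s) = 5*s^3/3, so
  b(s)^2 = 25*s^6/9.
Integrating from 0 to t:
  <X>_t = int_0^t (25*s^6/9) ds = 25*t^7/63.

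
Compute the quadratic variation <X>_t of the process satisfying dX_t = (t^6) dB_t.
<X>_t = t^13/13

For an Itô process dX_t = a(t) dt + b(t) dB_t, the quadratic variation is <X>_t = int_0^t b(s)^2 ds (the drift term does not contribute). Here b(s) = s^6, so
  b(s)^2 = s^12.
Integrating from 0 to t:
  <X>_t = int_0^t (s^12) ds = t^13/13.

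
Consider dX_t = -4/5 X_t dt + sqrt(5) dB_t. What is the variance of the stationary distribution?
lim Var(X_t) = 25/8

The OU SDE dX = -theta X dt + sigma dB admits the integrating factor exp(theta t): d(exp(theta t) X_t) = sigma exp(theta t) dB_t. Integrating from 0 to t gives X_t = x_0 * exp(-theta t) + sigma * int_0^t exp(-theta (t-s)) dB_s for any initial x_0. The Itô integral has variance (by the Itô isometry) sigma^2 * int_0^t exp(-2 theta (t - s)) ds = sigma^2 * (1 - exp(-2 theta t)) / (2 theta), independent of x_0.
With theta = 4/5, sigma = sqrt(5):
  Var(X_t) = (sqrt(5))^2 * (1 - exp(-2*4/5 t)) / (2 * 4/5) = 25/8 - 25*exp(-8*t/5)/8.
As t -> infinity, exp(-2*4/5 t) -> 0, so the stationary variance is sigma^2 / (2 theta) = 25/8.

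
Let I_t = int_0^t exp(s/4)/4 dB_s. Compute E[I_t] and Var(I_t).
E[I_t] = 0; Var(I_t) = exp(t/2)/8 - 1/8

The Itô integral of a deterministic integrand f(s) has mean 0 because each increment f(s) * (B_{s+ds} - B_s) has mean 0. By the Itô isometry:
  Var( int_0^t f(s) dB_s ) = E[ (int_0^t f(s) dB_s)^2 ] = int_0^t f(s)^2 ds.
Here f(s) = exp(s/4)/4, so f(s)^2 = exp(s/2)/16. Integrate:
  int_0^t (exp(s/2)/16) ds = exp(t/2)/8 - 1/8.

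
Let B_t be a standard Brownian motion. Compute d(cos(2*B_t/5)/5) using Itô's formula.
d(cos(2*B_t/5)/5) = (-2*cos(2*B_t/5)/125) dt + (-2*sin(2*B_t/5)/25) dB_t

Itô's formula for f(B_t) gives d f(B_t) = f'(B_t) dB_t + (1/2) f''(B_t) dt. Compute derivatives of f(x) = cos(2*x/5)/5:
  f'(x)  = -2*sin(2*x/5)/25
  f''(x) = -4*cos(2*x/5)/125
Substitute x = B_t and multiply the f'' term by 1/2:
  drift     = (1/2) * (-4*cos(2*x/5)/125) evaluated at B_t = -2*cos(2*B_t/5)/125
  diffusion = (-2*sin(2*x/5)/25) evaluated at B_t = -2*sin(2*B_t/5)/25
Therefore d(cos(2*B_t/5)/5) = (-2*cos(2*B_t/5)/125) dt + (-2*sin(2*B_t/5)/25) dB_t.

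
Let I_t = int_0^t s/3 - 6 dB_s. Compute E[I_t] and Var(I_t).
E[I_t] = 0; Var(I_t) = t*(t^2 - 54*t + 972)/27

The Itô integral of a deterministic integrand f(s) has mean 0 because each increment f(s) * (B_{s+ds} - B_s) has mean 0. By the Itô isometry:
  Var( int_0^t f(s) dB_s ) = E[ (int_0^t f(s) dB_s)^2 ] = int_0^t f(s)^2 ds.
Here f(s) = s/3 - 6, so f(s)^2 = (s - 18)^2/9. Integrate:
  int_0^t ((s - 18)^2/9) ds = t*(t^2 - 54*t + 972)/27.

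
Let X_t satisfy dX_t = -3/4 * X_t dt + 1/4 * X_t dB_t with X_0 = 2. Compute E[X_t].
E[X_t] = 2*exp(-3*t/4)

For GBM dX = mu X dt + sigma X dB with X_0 = x_0, apply Itô to Y = log X: dY = (mu - sigma^2/2) dt + sigma dB, so Y_t = log(x_0) + (mu - sigma^2/2) t + sigma B_t and hence X_t = x_0 * exp((mu - sigma^2/2) t + sigma B_t).
With mu = -3/4, sigma = 1/4, x_0 = 2, this gives:
  X_t = 2 * exp((-25/32) * t + (1/4) * B_t).
Since sigma*B_t ~ Normal(0, sigma^2 t), E[exp(sigma*B_t)] = exp(sigma^2 t / 2); so E[X_t] = x_0 * exp((mu - sigma^2/2) t) * exp(sigma^2 t / 2) = x_0 * exp(mu t) = 2*exp(-3*t/4).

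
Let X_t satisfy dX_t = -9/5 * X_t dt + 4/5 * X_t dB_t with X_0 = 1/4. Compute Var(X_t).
Var(X_t) = (exp(16*t/25) - 1)*exp(-18*t/5)/16

For GBM dX = mu X dt + sigma X dB with X_0 = x_0, apply Itô to Y = log X: dY = (mu - sigma^2/2) dt + sigma dB, so Y_t = log(x_0) + (mu - sigma^2/2) t + sigma B_t and hence X_t = x_0 * exp((mu - sigma^2/2) t + sigma B_t).
With mu = -9/5, sigma = 4/5, x_0 = 1/4, this gives:
  X_t = 1/4 * exp((-53/25) * t + (4/5) * B_t).
Since sigma*B_t ~ Normal(0, sigma^2 t), E[exp(sigma*B_t)] = exp(sigma^2 t / 2); so E[X_t] = x_0 * exp((mu - sigma^2/2) t) * exp(sigma^2 t / 2) = x_0 * exp(mu t) = exp(-9*t/5)/4.
Var(X_t) = E[X_t^2] - (E[X_t])^2 = x_0^2 * exp(2 mu t) * (exp(sigma^2 t) - 1) = (exp(16*t/25) - 1)*exp(-18*t/5)/16.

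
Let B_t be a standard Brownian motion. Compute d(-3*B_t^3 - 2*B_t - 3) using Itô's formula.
d(-3*B_t^3 - 2*B_t - 3) = (-9*B_t) dt + (-9*B_t^2 - 2) dB_t

Itô's formula for f(B_t) gives d f(B_t) = f'(B_t) dB_t + (1/2) f''(B_t) dt. Compute derivatives of f(x) = -3*x^3 - 2*x - 3:
  f'(x)  = -9*x^2 - 2
  f''(x) = -18*x
Substitute x = B_t and multiply the f'' term by 1/2:
  drift     = (1/2) * (-18*x) evaluated at B_t = -9*B_t
  diffusion = (-9*x^2 - 2) evaluated at B_t = -9*B_t^2 - 2
Therefore d(-3*B_t^3 - 2*B_t - 3) = (-9*B_t) dt + (-9*B_t^2 - 2) dB_t.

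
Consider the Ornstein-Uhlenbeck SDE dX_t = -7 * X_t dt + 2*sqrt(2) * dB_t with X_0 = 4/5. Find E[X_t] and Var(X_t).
E[X_t] = 4*exp(-7*t)/5; Var(X_t) = 4/7 - 4*exp(-14*t)/7

The OU SDE dX = -theta X dt + sigma dB admits the integrating factor exp(theta t): d(exp(theta t) X_t) = sigma exp(theta t) dB_t. Integrating from 0 to t:
  X_t = x_0 * exp(-theta t) + sigma * int_0^t exp(-theta (t-s)) dB_s.
The Itô integral has mean 0 and (by the Itô isometry) variance sigma^2 * int_0^t exp(-2 theta (t - s)) ds = sigma^2 * (1 - exp(-2 theta t)) / (2 theta).
With theta = 7, sigma = 2*sqrt(2), x_0 = 4/5:
  E[X_t] = 4/5 * exp(-7 t) = 4*exp(-7*t)/5
  Var(X_t) = (2*sqrt(2))^2 * (1 - exp(-2*7 t)) / (2 * 7) = 4/7 - 4*exp(-14*t)/7.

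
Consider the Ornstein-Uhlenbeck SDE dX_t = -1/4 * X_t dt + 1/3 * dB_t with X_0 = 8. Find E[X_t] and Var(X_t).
E[X_t] = 8*exp(-t/4); Var(X_t) = 2/9 - 2*exp(-t/2)/9

The OU SDE dX = -theta X dt + sigma dB admits the integrating factor exp(theta t): d(exp(theta t) X_t) = sigma exp(theta t) dB_t. Integrating from 0 to t:
  X_t = x_0 * exp(-theta t) + sigma * int_0^t exp(-theta (t-s)) dB_s.
The Itô integral has mean 0 and (by the Itô isometry) variance sigma^2 * int_0^t exp(-2 theta (t - s)) ds = sigma^2 * (1 - exp(-2 theta t)) / (2 theta).
With theta = 1/4, sigma = 1/3, x_0 = 8:
  E[X_t] = 8 * exp(-1/4 t) = 8*exp(-t/4)
  Var(X_t) = (1/3)^2 * (1 - exp(-2*1/4 t)) / (2 * 1/4) = 2/9 - 2*exp(-t/2)/9.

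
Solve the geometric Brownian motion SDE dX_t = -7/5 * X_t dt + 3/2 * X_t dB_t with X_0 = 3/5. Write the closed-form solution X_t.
X_t = 3/5 * exp((-101/40) * t + (3/2) * B_t)

For GBM dX = mu X dt + sigma X dB with X_0 = x_0, apply Itô to Y = log X: dY = (mu - sigma^2/2) dt + sigma dB, so Y_t = log(x_0) + (mu - sigma^2/2) t + sigma B_t and hence X_t = x_0 * exp((mu - sigma^2/2) t + sigma B_t).
With mu = -7/5, sigma = 3/2, x_0 = 3/5, this gives:
  X_t = 3/5 * exp((-101/40) * t + (3/2) * B_t).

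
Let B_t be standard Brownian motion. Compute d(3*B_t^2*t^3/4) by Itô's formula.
d(3*B_t^2*t^3/4) = (3*t^2*(3*B_t^2 + t)/4) dt + (3*B_t*t^3/2) dB_t

Itô's formula for f(t, x): d f(t, B_t) = (f_t + (1/2) f_xx) dt + f_x dB_t. Compute partials of f(t, x) = 3*t^3*x^2/4:
  f_t(t,x)  = 9*t^2*x^2/4
  f_x(t,x)  = 3*t^3*x/2
  f_xx(t,x) = 3*t^3/2
Assemble drift = f_t + (1/2) f_xx = 3*t^2*(t + 3*x^2)/4 and diffusion = f_x = 3*t^3*x/2. Substituting x = B_t:
  d(3*B_t^2*t^3/4) = (3*t^2*(3*B_t^2 + t)/4) dt + (3*B_t*t^3/2) dB_t.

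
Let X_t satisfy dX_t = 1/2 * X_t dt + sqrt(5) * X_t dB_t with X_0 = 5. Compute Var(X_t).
Var(X_t) = 25*(exp(5*t) - 1)*exp(t)

For GBM dX = mu X dt + sigma X dB with X_0 = x_0, apply Itô to Y = log X: dY = (mu - sigma^2/2) dt + sigma dB, so Y_t = log(x_0) + (mu - sigma^2/2) t + sigma B_t and hence X_t = x_0 * exp((mu - sigma^2/2) t + sigma B_t).
With mu = 1/2, sigma = sqrt(5), x_0 = 5, this gives:
  X_t = 5 * exp((-2) * t + (sqrt(5)) * B_t).
Since sigma*B_t ~ Normal(0, sigma^2 t), E[exp(sigma*B_t)] = exp(sigma^2 t / 2); so E[X_t] = x_0 * exp((mu - sigma^2/2) t) * exp(sigma^2 t / 2) = x_0 * exp(mu t) = 5*exp(t/2).
Var(X_t) = E[X_t^2] - (E[X_t])^2 = x_0^2 * exp(2 mu t) * (exp(sigma^2 t) - 1) = 25*(exp(5*t) - 1)*exp(t).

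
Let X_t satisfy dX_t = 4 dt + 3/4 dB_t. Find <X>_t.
<X>_t = 9*t/16

For an Itô process dX_t = a(t) dt + b(t) dB_t, the quadratic variation is <X>_t = int_0^t b(s)^2 ds (the drift term does not contribute). Here b(s) = 3/4, so
  b(s)^2 = 9/16.
Integrating from 0 to t:
  <X>_t = int_0^t (9/16) ds = 9*t/16.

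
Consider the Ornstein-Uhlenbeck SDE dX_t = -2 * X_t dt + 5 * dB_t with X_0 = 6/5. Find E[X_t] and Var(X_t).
E[X_t] = 6*exp(-2*t)/5; Var(X_t) = 25/4 - 25*exp(-4*t)/4

The OU SDE dX = -theta X dt + sigma dB admits the integrating factor exp(theta t): d(exp(theta t) X_t) = sigma exp(theta t) dB_t. Integrating from 0 to t:
  X_t = x_0 * exp(-theta t) + sigma * int_0^t exp(-theta (t-s)) dB_s.
The Itô integral has mean 0 and (by the Itô isometry) variance sigma^2 * int_0^t exp(-2 theta (t - s)) ds = sigma^2 * (1 - exp(-2 theta t)) / (2 theta).
With theta = 2, sigma = 5, x_0 = 6/5:
  E[X_t] = 6/5 * exp(-2 t) = 6*exp(-2*t)/5
  Var(X_t) = (5)^2 * (1 - exp(-2*2 t)) / (2 * 2) = 25/4 - 25*exp(-4*t)/4.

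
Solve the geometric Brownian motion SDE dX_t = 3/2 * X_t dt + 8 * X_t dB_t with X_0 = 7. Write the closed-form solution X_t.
X_t = 7 * exp((-61/2) * t + (8) * B_t)

For GBM dX = mu X dt + sigma X dB with X_0 = x_0, apply Itô to Y = log X: dY = (mu - sigma^2/2) dt + sigma dB, so Y_t = log(x_0) + (mu - sigma^2/2) t + sigma B_t and hence X_t = x_0 * exp((mu - sigma^2/2) t + sigma B_t).
With mu = 3/2, sigma = 8, x_0 = 7, this gives:
  X_t = 7 * exp((-61/2) * t + (8) * B_t).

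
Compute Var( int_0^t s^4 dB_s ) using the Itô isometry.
Var = t^9/9

The Itô integral of a deterministic integrand f(s) has mean 0 because each increment f(s) * (B_{s+ds} - B_s) has mean 0. By the Itô isometry:
  Var( int_0^t f(s) dB_s ) = E[ (int_0^t f(s) dB_s)^2 ] = int_0^t f(s)^2 ds.
Here f(s) = s^4, so f(s)^2 = s^8. Integrate:
  int_0^t (s^8) ds = t^9/9.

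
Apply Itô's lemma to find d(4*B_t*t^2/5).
d(4*B_t*t^2/5) = (8*B_t*t/5) dt + (4*t^2/5) dB_t

Itô's formula for f(t, x): d f(t, B_t) = (f_t + (1/2) f_xx) dt + f_x dB_t. Compute partials of f(t, x) = 4*t^2*x/5:
  f_t(t,x)  = 8*t*x/5
  f_x(t,x)  = 4*t^2/5
  f_xx(t,x) = 0
Assemble drift = f_t + (1/2) f_xx = 8*t*x/5 and diffusion = f_x = 4*t^2/5. Substituting x = B_t:
  d(4*B_t*t^2/5) = (8*B_t*t/5) dt + (4*t^2/5) dB_t.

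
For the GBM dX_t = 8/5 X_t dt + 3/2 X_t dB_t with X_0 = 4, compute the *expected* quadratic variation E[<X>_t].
E[<X>_t] = 720*exp(109*t/20)/109 - 720/109

<X>_t = int_0^t ((3/2) * X_s)^2 ds. Taking expectation inside the integral: E[<X>_t] = (3/2)^2 * int_0^t E[X_s^2] ds. For GBM, E[X_s^2] = x_0^2 * exp((2 mu + sigma^2) s). Integrating:
  E[<X>_t] = (3/2)^2 * 4^2 * (exp((2*(8/5) + (3/2)^2) t) - 1) / (2*(8/5) + (3/2)^2)
           = (3/2)^2 * 4^2 * (exp((109/20) t) - 1) / (109/20) = 720*exp(109*t/20)/109 - 720/109.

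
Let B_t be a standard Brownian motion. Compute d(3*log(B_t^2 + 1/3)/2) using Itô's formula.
d(3*log(B_t^2 + 1/3)/2) = (9*(1 - 3*B_t^2)/(2*(3*B_t^2 + 1)^2)) dt + (9*B_t/(3*B_t^2 + 1)) dB_t

Itô's formula for f(B_t) gives d f(B_t) = f'(B_t) dB_t + (1/2) f''(B_t) dt. Compute derivatives of f(x) = 3*log(x^2 + 1/3)/2:
  f'(x)  = 9*x/(3*x^2 + 1)
  f''(x) = 9*(1 - 3*x^2)/(3*x^2 + 1)^2
Substitute x = B_t and multiply the f'' term by 1/2:
  drift     = (1/2) * (9*(1 - 3*x^2)/(3*x^2 + 1)^2) evaluated at B_t = 9*(1 - 3*B_t^2)/(2*(3*B_t^2 + 1)^2)
  diffusion = (9*x/(3*x^2 + 1)) evaluated at B_t = 9*B_t/(3*B_t^2 + 1)
Therefore d(3*log(B_t^2 + 1/3)/2) = (9*(1 - 3*B_t^2)/(2*(3*B_t^2 + 1)^2)) dt + (9*B_t/(3*B_t^2 + 1)) dB_t.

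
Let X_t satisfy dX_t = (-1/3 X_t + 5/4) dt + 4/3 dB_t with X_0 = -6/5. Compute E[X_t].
E[X_t] = 15/4 - 99*exp(-t/3)/20

Taking expectations and using E[dB_t] = 0, the mean m(t) = E[X_t] satisfies the ODE m'(t) = a m(t) + b with m(0) = x_0. With a = -1/3, b = 5/4, x_0 = -6/5, the solution is
  m(t) = x_0 * exp(a t) + (b/a) * (exp(a t) - 1)
       = (-6/5) * exp((-1/3) t) + ((5/4)/(-1/3)) * (exp((-1/3) t) - 1)
       = 15/4 - 99*exp(-t/3)/20.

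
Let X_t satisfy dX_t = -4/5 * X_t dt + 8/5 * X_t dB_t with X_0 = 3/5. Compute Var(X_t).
Var(X_t) = (9*exp(64*t/25) - 9)*exp(-8*t/5)/25

For GBM dX = mu X dt + sigma X dB with X_0 = x_0, apply Itô to Y = log X: dY = (mu - sigma^2/2) dt + sigma dB, so Y_t = log(x_0) + (mu - sigma^2/2) t + sigma B_t and hence X_t = x_0 * exp((mu - sigma^2/2) t + sigma B_t).
With mu = -4/5, sigma = 8/5, x_0 = 3/5, this gives:
  X_t = 3/5 * exp((-52/25) * t + (8/5) * B_t).
Since sigma*B_t ~ Normal(0, sigma^2 t), E[exp(sigma*B_t)] = exp(sigma^2 t / 2); so E[X_t] = x_0 * exp((mu - sigma^2/2) t) * exp(sigma^2 t / 2) = x_0 * exp(mu t) = 3*exp(-4*t/5)/5.
Var(X_t) = E[X_t^2] - (E[X_t])^2 = x_0^2 * exp(2 mu t) * (exp(sigma^2 t) - 1) = (9*exp(64*t/25) - 9)*exp(-8*t/5)/25.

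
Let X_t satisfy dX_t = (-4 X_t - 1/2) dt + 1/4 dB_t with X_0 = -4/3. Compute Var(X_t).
Var(X_t) = 1/128 - exp(-8*t)/128

The variance V(t) = Var(X_t) satisfies V'(t) = 2 a V(t) + c^2 with V(0) = 0 (drift coefficient is linear in X, diffusion is constant). With a = -4, c = 1/4, the solution is
  V(t) = (c^2 / (2 a)) * (exp(2 a t) - 1)
       = ((1/4)^2 / (2*(-4))) * (exp((-8) t) - 1)
       = 1/128 - exp(-8*t)/128.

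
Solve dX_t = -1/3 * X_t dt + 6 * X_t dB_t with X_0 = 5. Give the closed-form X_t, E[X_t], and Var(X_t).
X_t = 5 * exp((-55/3) t + (6) B_t); E[X_t] = 5*exp(-t/3); Var(X_t) = (25*exp(36*t) - 25)*exp(-2*t/3)

For GBM dX = mu X dt + sigma X dB with X_0 = x_0, apply Itô to Y = log X: dY = (mu - sigma^2/2) dt + sigma dB, so Y_t = log(x_0) + (mu - sigma^2/2) t + sigma B_t and hence X_t = x_0 * exp((mu - sigma^2/2) t + sigma B_t).
With mu = -1/3, sigma = 6, x_0 = 5, this gives:
  X_t = 5 * exp((-55/3) * t + (6) * B_t).
Since sigma*B_t ~ Normal(0, sigma^2 t), E[exp(sigma*B_t)] = exp(sigma^2 t / 2); so E[X_t] = x_0 * exp((mu - sigma^2/2) t) * exp(sigma^2 t / 2) = x_0 * exp(mu t) = 5*exp(-t/3).
Var(X_t) = E[X_t^2] - (E[X_t])^2 = x_0^2 * exp(2 mu t) * (exp(sigma^2 t) - 1) = (25*exp(36*t) - 25)*exp(-2*t/3).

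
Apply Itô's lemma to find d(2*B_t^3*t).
d(2*B_t^3*t) = (2*B_t*(B_t^2 + 3*t)) dt + (6*B_t^2*t) dB_t

Itô's formula for f(t, x): d f(t, B_t) = (f_t + (1/2) f_xx) dt + f_x dB_t. Compute partials of f(t, x) = 2*t*x^3:
  f_t(t,x)  = 2*x^3
  f_x(t,x)  = 6*t*x^2
  f_xx(t,x) = 12*t*x
Assemble drift = f_t + (1/2) f_xx = 2*x*(3*t + x^2) and diffusion = f_x = 6*t*x^2. Substituting x = B_t:
  d(2*B_t^3*t) = (2*B_t*(B_t^2 + 3*t)) dt + (6*B_t^2*t) dB_t.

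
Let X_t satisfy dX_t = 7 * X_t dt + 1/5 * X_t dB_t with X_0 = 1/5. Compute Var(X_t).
Var(X_t) = (exp(t/25) - 1)*exp(14*t)/25

For GBM dX = mu X dt + sigma X dB with X_0 = x_0, apply Itô to Y = log X: dY = (mu - sigma^2/2) dt + sigma dB, so Y_t = log(x_0) + (mu - sigma^2/2) t + sigma B_t and hence X_t = x_0 * exp((mu - sigma^2/2) t + sigma B_t).
With mu = 7, sigma = 1/5, x_0 = 1/5, this gives:
  X_t = 1/5 * exp((349/50) * t + (1/5) * B_t).
Since sigma*B_t ~ Normal(0, sigma^2 t), E[exp(sigma*B_t)] = exp(sigma^2 t / 2); so E[X_t] = x_0 * exp((mu - sigma^2/2) t) * exp(sigma^2 t / 2) = x_0 * exp(mu t) = exp(7*t)/5.
Var(X_t) = E[X_t^2] - (E[X_t])^2 = x_0^2 * exp(2 mu t) * (exp(sigma^2 t) - 1) = (exp(t/25) - 1)*exp(14*t)/25.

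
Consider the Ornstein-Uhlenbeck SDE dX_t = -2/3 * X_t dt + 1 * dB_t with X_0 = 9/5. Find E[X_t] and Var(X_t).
E[X_t] = 9*exp(-2*t/3)/5; Var(X_t) = 3/4 - 3*exp(-4*t/3)/4

The OU SDE dX = -theta X dt + sigma dB admits the integrating factor exp(theta t): d(exp(theta t) X_t) = sigma exp(theta t) dB_t. Integrating from 0 to t:
  X_t = x_0 * exp(-theta t) + sigma * int_0^t exp(-theta (t-s)) dB_s.
The Itô integral has mean 0 and (by the Itô isometry) variance sigma^2 * int_0^t exp(-2 theta (t - s)) ds = sigma^2 * (1 - exp(-2 theta t)) / (2 theta).
With theta = 2/3, sigma = 1, x_0 = 9/5:
  E[X_t] = 9/5 * exp(-2/3 t) = 9*exp(-2*t/3)/5
  Var(X_t) = (1)^2 * (1 - exp(-2*2/3 t)) / (2 * 2/3) = 3/4 - 3*exp(-4*t/3)/4.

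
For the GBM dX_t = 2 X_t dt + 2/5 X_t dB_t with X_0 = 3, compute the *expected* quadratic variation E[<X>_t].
E[<X>_t] = 9*exp(104*t/25)/26 - 9/26

<X>_t = int_0^t ((2/5) * X_s)^2 ds. Taking expectation inside the integral: E[<X>_t] = (2/5)^2 * int_0^t E[X_s^2] ds. For GBM, E[X_s^2] = x_0^2 * exp((2 mu + sigma^2) s). Integrating:
  E[<X>_t] = (2/5)^2 * 3^2 * (exp((2*2 + (2/5)^2) t) - 1) / (2*2 + (2/5)^2)
           = (2/5)^2 * 3^2 * (exp((104/25) t) - 1) / (104/25) = 9*exp(104*t/25)/26 - 9/26.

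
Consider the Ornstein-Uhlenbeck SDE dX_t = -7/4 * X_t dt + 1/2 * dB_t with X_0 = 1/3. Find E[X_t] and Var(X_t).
E[X_t] = exp(-7*t/4)/3; Var(X_t) = 1/14 - exp(-7*t/2)/14

The OU SDE dX = -theta X dt + sigma dB admits the integrating factor exp(theta t): d(exp(theta t) X_t) = sigma exp(theta t) dB_t. Integrating from 0 to t:
  X_t = x_0 * exp(-theta t) + sigma * int_0^t exp(-theta (t-s)) dB_s.
The Itô integral has mean 0 and (by the Itô isometry) variance sigma^2 * int_0^t exp(-2 theta (t - s)) ds = sigma^2 * (1 - exp(-2 theta t)) / (2 theta).
With theta = 7/4, sigma = 1/2, x_0 = 1/3:
  E[X_t] = 1/3 * exp(-7/4 t) = exp(-7*t/4)/3
  Var(X_t) = (1/2)^2 * (1 - exp(-2*7/4 t)) / (2 * 7/4) = 1/14 - exp(-7*t/2)/14.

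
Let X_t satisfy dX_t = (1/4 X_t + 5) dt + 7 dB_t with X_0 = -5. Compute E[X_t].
E[X_t] = 15*exp(t/4) - 20

Taking expectations and using E[dB_t] = 0, the mean m(t) = E[X_t] satisfies the ODE m'(t) = a m(t) + b with m(0) = x_0. With a = 1/4, b = 5, x_0 = -5, the solution is
  m(t) = x_0 * exp(a t) + (b/a) * (exp(a t) - 1)
       = (-5) * exp((1/4) t) + (5/(1/4)) * (exp((1/4) t) - 1)
       = 15*exp(t/4) - 20.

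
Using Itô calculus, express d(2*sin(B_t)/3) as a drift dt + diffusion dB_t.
d(2*sin(B_t)/3) = (-sin(B_t)/3) dt + (2*cos(B_t)/3) dB_t

Itô's formula for f(B_t) gives d f(B_t) = f'(B_t) dB_t + (1/2) f''(B_t) dt. Compute derivatives of f(x) = 2*sin(x)/3:
  f'(x)  = 2*cos(x)/3
  f''(x) = -2*sin(x)/3
Substitute x = B_t and multiply the f'' term by 1/2:
  drift     = (1/2) * (-2*sin(x)/3) evaluated at B_t = -sin(B_t)/3
  diffusion = (2*cos(x)/3) evaluated at B_t = 2*cos(B_t)/3
Therefore d(2*sin(B_t)/3) = (-sin(B_t)/3) dt + (2*cos(B_t)/3) dB_t.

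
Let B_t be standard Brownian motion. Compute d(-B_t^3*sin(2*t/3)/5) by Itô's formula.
d(-B_t^3*sin(2*t/3)/5) = (-B_t*(2*B_t^2*cos(2*t/3) + 9*sin(2*t/3))/15) dt + (-3*B_t^2*sin(2*t/3)/5) dB_t

Itô's formula for f(t, x): d f(t, B_t) = (f_t + (1/2) f_xx) dt + f_x dB_t. Compute partials of f(t, x) = -x^3*sin(2*t/3)/5:
  f_t(t,x)  = -2*x^3*cos(2*t/3)/15
  f_x(t,x)  = -3*x^2*sin(2*t/3)/5
  f_xx(t,x) = -6*x*sin(2*t/3)/5
Assemble drift = f_t + (1/2) f_xx = -x*(2*x^2*cos(2*t/3) + 9*sin(2*t/3))/15 and diffusion = f_x = -3*x^2*sin(2*t/3)/5. Substituting x = B_t:
  d(-B_t^3*sin(2*t/3)/5) = (-B_t*(2*B_t^2*cos(2*t/3) + 9*sin(2*t/3))/15) dt + (-3*B_t^2*sin(2*t/3)/5) dB_t.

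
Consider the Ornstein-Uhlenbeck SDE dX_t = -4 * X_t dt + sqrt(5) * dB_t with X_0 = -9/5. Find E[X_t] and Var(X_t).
E[X_t] = -9*exp(-4*t)/5; Var(X_t) = 5/8 - 5*exp(-8*t)/8

The OU SDE dX = -theta X dt + sigma dB admits the integrating factor exp(theta t): d(exp(theta t) X_t) = sigma exp(theta t) dB_t. Integrating from 0 to t:
  X_t = x_0 * exp(-theta t) + sigma * int_0^t exp(-theta (t-s)) dB_s.
The Itô integral has mean 0 and (by the Itô isometry) variance sigma^2 * int_0^t exp(-2 theta (t - s)) ds = sigma^2 * (1 - exp(-2 theta t)) / (2 theta).
With theta = 4, sigma = sqrt(5), x_0 = -9/5:
  E[X_t] = -9/5 * exp(-4 t) = -9*exp(-4*t)/5
  Var(X_t) = (sqrt(5))^2 * (1 - exp(-2*4 t)) / (2 * 4) = 5/8 - 5*exp(-8*t)/8.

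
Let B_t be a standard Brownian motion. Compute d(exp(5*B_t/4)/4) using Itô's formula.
d(exp(5*B_t/4)/4) = (25*exp(5*B_t/4)/128) dt + (5*exp(5*B_t/4)/16) dB_t

Itô's formula for f(B_t) gives d f(B_t) = f'(B_t) dB_t + (1/2) f''(B_t) dt. Compute derivatives of f(x) = exp(5*x/4)/4:
  f'(x)  = 5*exp(5*x/4)/16
  f''(x) = 25*exp(5*x/4)/64
Substitute x = B_t and multiply the f'' term by 1/2:
  drift     = (1/2) * (25*exp(5*x/4)/64) evaluated at B_t = 25*exp(5*B_t/4)/128
  diffusion = (5*exp(5*x/4)/16) evaluated at B_t = 5*exp(5*B_t/4)/16
Therefore d(exp(5*B_t/4)/4) = (25*exp(5*B_t/4)/128) dt + (5*exp(5*B_t/4)/16) dB_t.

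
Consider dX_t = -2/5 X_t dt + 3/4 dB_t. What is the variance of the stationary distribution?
lim Var(X_t) = 45/64

The OU SDE dX = -theta X dt + sigma dB admits the integrating factor exp(theta t): d(exp(theta t) X_t) = sigma exp(theta t) dB_t. Integrating from 0 to t gives X_t = x_0 * exp(-theta t) + sigma * int_0^t exp(-theta (t-s)) dB_s for any initial x_0. The Itô integral has variance (by the Itô isometry) sigma^2 * int_0^t exp(-2 theta (t - s)) ds = sigma^2 * (1 - exp(-2 theta t)) / (2 theta), independent of x_0.
With theta = 2/5, sigma = 3/4:
  Var(X_t) = (3/4)^2 * (1 - exp(-2*2/5 t)) / (2 * 2/5) = 45/64 - 45*exp(-4*t/5)/64.
As t -> infinity, exp(-2*2/5 t) -> 0, so the stationary variance is sigma^2 / (2 theta) = 45/64.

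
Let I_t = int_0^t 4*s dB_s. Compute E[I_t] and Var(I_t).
E[I_t] = 0; Var(I_t) = 16*t^3/3

The Itô integral of a deterministic integrand f(s) has mean 0 because each increment f(s) * (B_{s+ds} - B_s) has mean 0. By the Itô isometry:
  Var( int_0^t f(s) dB_s ) = E[ (int_0^t f(s) dB_s)^2 ] = int_0^t f(s)^2 ds.
Here f(s) = 4*s, so f(s)^2 = 16*s^2. Integrate:
  int_0^t (16*s^2) ds = 16*t^3/3.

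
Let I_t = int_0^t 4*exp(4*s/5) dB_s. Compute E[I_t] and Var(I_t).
E[I_t] = 0; Var(I_t) = 10*exp(8*t/5) - 10

The Itô integral of a deterministic integrand f(s) has mean 0 because each increment f(s) * (B_{s+ds} - B_s) has mean 0. By the Itô isometry:
  Var( int_0^t f(s) dB_s ) = E[ (int_0^t f(s) dB_s)^2 ] = int_0^t f(s)^2 ds.
Here f(s) = 4*exp(4*s/5), so f(s)^2 = 16*exp(8*s/5). Integrate:
  int_0^t (16*exp(8*s/5)) ds = 10*exp(8*t/5) - 10.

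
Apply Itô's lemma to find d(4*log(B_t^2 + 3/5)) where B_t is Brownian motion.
d(4*log(B_t^2 + 3/5)) = (20*(3 - 5*B_t^2)/(5*B_t^2 + 3)^2) dt + (40*B_t/(5*B_t^2 + 3)) dB_t

Itô's formula for f(B_t) gives d f(B_t) = f'(B_t) dB_t + (1/2) f''(B_t) dt. Compute derivatives of f(x) = 4*log(x^2 + 3/5):
  f'(x)  = 40*x/(5*x^2 + 3)
  f''(x) = 40*(3 - 5*x^2)/(5*x^2 + 3)^2
Substitute x = B_t and multiply the f'' term by 1/2:
  drift     = (1/2) * (40*(3 - 5*x^2)/(5*x^2 + 3)^2) evaluated at B_t = 20*(3 - 5*B_t^2)/(5*B_t^2 + 3)^2
  diffusion = (40*x/(5*x^2 + 3)) evaluated at B_t = 40*B_t/(5*B_t^2 + 3)
Therefore d(4*log(B_t^2 + 3/5)) = (20*(3 - 5*B_t^2)/(5*B_t^2 + 3)^2) dt + (40*B_t/(5*B_t^2 + 3)) dB_t.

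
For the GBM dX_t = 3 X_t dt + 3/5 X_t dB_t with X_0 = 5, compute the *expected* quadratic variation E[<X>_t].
E[<X>_t] = 75*exp(159*t/25)/53 - 75/53

<X>_t = int_0^t ((3/5) * X_s)^2 ds. Taking expectation inside the integral: E[<X>_t] = (3/5)^2 * int_0^t E[X_s^2] ds. For GBM, E[X_s^2] = x_0^2 * exp((2 mu + sigma^2) s). Integrating:
  E[<X>_t] = (3/5)^2 * 5^2 * (exp((2*3 + (3/5)^2) t) - 1) / (2*3 + (3/5)^2)
           = (3/5)^2 * 5^2 * (exp((159/25) t) - 1) / (159/25) = 75*exp(159*t/25)/53 - 75/53.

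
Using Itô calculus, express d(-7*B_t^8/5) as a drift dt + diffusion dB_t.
d(-7*B_t^8/5) = (-196*B_t^6/5) dt + (-56*B_t^7/5) dB_t

Itô's formula for f(B_t) gives d f(B_t) = f'(B_t) dB_t + (1/2) f''(B_t) dt. Compute derivatives of f(x) = -7*x^8/5:
  f'(x)  = -56*x^7/5
  f''(x) = -392*x^6/5
Substitute x = B_t and multiply the f'' term by 1/2:
  drift     = (1/2) * (-392*x^6/5) evaluated at B_t = -196*B_t^6/5
  diffusion = (-56*x^7/5) evaluated at B_t = -56*B_t^7/5
Therefore d(-7*B_t^8/5) = (-196*B_t^6/5) dt + (-56*B_t^7/5) dB_t.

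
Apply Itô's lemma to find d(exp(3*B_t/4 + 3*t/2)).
d(exp(3*B_t/4 + 3*t/2)) = (57*exp(3*B_t/4 + 3*t/2)/32) dt + (3*exp(3*B_t/4 + 3*t/2)/4) dB_t

Itô's formula for f(t, x): d f(t, B_t) = (f_t + (1/2) f_xx) dt + f_x dB_t. Compute partials of f(t, x) = exp(3*t/2 + 3*x/4):
  f_t(t,x)  = 3*exp(3*t/2 + 3*x/4)/2
  f_x(t,x)  = 3*exp(3*t/2 + 3*x/4)/4
  f_xx(t,x) = 9*exp(3*t/2 + 3*x/4)/16
Assemble drift = f_t + (1/2) f_xx = 57*exp(3*t/2 + 3*x/4)/32 and diffusion = f_x = 3*exp(3*t/2 + 3*x/4)/4. Substituting x = B_t:
  d(exp(3*B_t/4 + 3*t/2)) = (57*exp(3*B_t/4 + 3*t/2)/32) dt + (3*exp(3*B_t/4 + 3*t/2)/4) dB_t.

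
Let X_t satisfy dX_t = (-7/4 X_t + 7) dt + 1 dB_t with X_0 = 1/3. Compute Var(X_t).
Var(X_t) = 2/7 - 2*exp(-7*t/2)/7

The variance V(t) = Var(X_t) satisfies V'(t) = 2 a V(t) + c^2 with V(0) = 0 (drift coefficient is linear in X, diffusion is constant). With a = -7/4, c = 1, the solution is
  V(t) = (c^2 / (2 a)) * (exp(2 a t) - 1)
       = (1^2 / (2*(-7/4))) * (exp((-7/2) t) - 1)
       = 2/7 - 2*exp(-7*t/2)/7.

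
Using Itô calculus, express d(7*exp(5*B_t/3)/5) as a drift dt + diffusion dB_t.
d(7*exp(5*B_t/3)/5) = (35*exp(5*B_t/3)/18) dt + (7*exp(5*B_t/3)/3) dB_t

Itô's formula for f(B_t) gives d f(B_t) = f'(B_t) dB_t + (1/2) f''(B_t) dt. Compute derivatives of f(x) = 7*exp(5*x/3)/5:
  f'(x)  = 7*exp(5*x/3)/3
  f''(x) = 35*exp(5*x/3)/9
Substitute x = B_t and multiply the f'' term by 1/2:
  drift     = (1/2) * (35*exp(5*x/3)/9) evaluated at B_t = 35*exp(5*B_t/3)/18
  diffusion = (7*exp(5*x/3)/3) evaluated at B_t = 7*exp(5*B_t/3)/3
Therefore d(7*exp(5*B_t/3)/5) = (35*exp(5*B_t/3)/18) dt + (7*exp(5*B_t/3)/3) dB_t.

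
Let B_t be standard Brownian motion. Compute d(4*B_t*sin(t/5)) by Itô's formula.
d(4*B_t*sin(t/5)) = (4*B_t*cos(t/5)/5) dt + (4*sin(t/5)) dB_t

Itô's formula for f(t, x): d f(t, B_t) = (f_t + (1/2) f_xx) dt + f_x dB_t. Compute partials of f(t, x) = 4*x*sin(t/5):
  f_t(t,x)  = 4*x*cos(t/5)/5
  f_x(t,x)  = 4*sin(t/5)
  f_xx(t,x) = 0
Assemble drift = f_t + (1/2) f_xx = 4*x*cos(t/5)/5 and diffusion = f_x = 4*sin(t/5). Substituting x = B_t:
  d(4*B_t*sin(t/5)) = (4*B_t*cos(t/5)/5) dt + (4*sin(t/5)) dB_t.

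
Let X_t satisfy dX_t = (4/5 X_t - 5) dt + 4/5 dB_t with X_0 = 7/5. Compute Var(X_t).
Var(X_t) = 2*exp(8*t/5)/5 - 2/5

The variance V(t) = Var(X_t) satisfies V'(t) = 2 a V(t) + c^2 with V(0) = 0 (drift coefficient is linear in X, diffusion is constant). With a = 4/5, c = 4/5, the solution is
  V(t) = (c^2 / (2 a)) * (exp(2 a t) - 1)
       = ((4/5)^2 / (2*(4/5))) * (exp((8/5) t) - 1)
       = 2*exp(8*t/5)/5 - 2/5.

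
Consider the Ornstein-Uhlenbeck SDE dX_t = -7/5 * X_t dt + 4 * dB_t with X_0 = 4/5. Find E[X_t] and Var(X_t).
E[X_t] = 4*exp(-7*t/5)/5; Var(X_t) = 40/7 - 40*exp(-14*t/5)/7

The OU SDE dX = -theta X dt + sigma dB admits the integrating factor exp(theta t): d(exp(theta t) X_t) = sigma exp(theta t) dB_t. Integrating from 0 to t:
  X_t = x_0 * exp(-theta t) + sigma * int_0^t exp(-theta (t-s)) dB_s.
The Itô integral has mean 0 and (by the Itô isometry) variance sigma^2 * int_0^t exp(-2 theta (t - s)) ds = sigma^2 * (1 - exp(-2 theta t)) / (2 theta).
With theta = 7/5, sigma = 4, x_0 = 4/5:
  E[X_t] = 4/5 * exp(-7/5 t) = 4*exp(-7*t/5)/5
  Var(X_t) = (4)^2 * (1 - exp(-2*7/5 t)) / (2 * 7/5) = 40/7 - 40*exp(-14*t/5)/7.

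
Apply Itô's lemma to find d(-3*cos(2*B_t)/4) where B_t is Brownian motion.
d(-3*cos(2*B_t)/4) = (3*cos(2*B_t)/2) dt + (3*sin(2*B_t)/2) dB_t

Itô's formula for f(B_t) gives d f(B_t) = f'(B_t) dB_t + (1/2) f''(B_t) dt. Compute derivatives of f(x) = -3*cos(2*x)/4:
  f'(x)  = 3*sin(2*x)/2
  f''(x) = 3*cos(2*x)
Substitute x = B_t and multiply the f'' term by 1/2:
  drift     = (1/2) * (3*cos(2*x)) evaluated at B_t = 3*cos(2*B_t)/2
  diffusion = (3*sin(2*x)/2) evaluated at B_t = 3*sin(2*B_t)/2
Therefore d(-3*cos(2*B_t)/4) = (3*cos(2*B_t)/2) dt + (3*sin(2*B_t)/2) dB_t.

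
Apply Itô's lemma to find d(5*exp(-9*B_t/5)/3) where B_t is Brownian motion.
d(5*exp(-9*B_t/5)/3) = (27*exp(-9*B_t/5)/10) dt + (-3*exp(-9*B_t/5)) dB_t

Itô's formula for f(B_t) gives d f(B_t) = f'(B_t) dB_t + (1/2) f''(B_t) dt. Compute derivatives of f(x) = 5*exp(-9*x/5)/3:
  f'(x)  = -3*exp(-9*x/5)
  f''(x) = 27*exp(-9*x/5)/5
Substitute x = B_t and multiply the f'' term by 1/2:
  drift     = (1/2) * (27*exp(-9*x/5)/5) evaluated at B_t = 27*exp(-9*B_t/5)/10
  diffusion = (-3*exp(-9*x/5)) evaluated at B_t = -3*exp(-9*B_t/5)
Therefore d(5*exp(-9*B_t/5)/3) = (27*exp(-9*B_t/5)/10) dt + (-3*exp(-9*B_t/5)) dB_t.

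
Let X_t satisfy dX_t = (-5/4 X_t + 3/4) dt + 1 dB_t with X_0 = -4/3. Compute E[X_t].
E[X_t] = 3/5 - 29*exp(-5*t/4)/15

Taking expectations and using E[dB_t] = 0, the mean m(t) = E[X_t] satisfies the ODE m'(t) = a m(t) + b with m(0) = x_0. With a = -5/4, b = 3/4, x_0 = -4/3, the solution is
  m(t) = x_0 * exp(a t) + (b/a) * (exp(a t) - 1)
       = (-4/3) * exp((-5/4) t) + ((3/4)/(-5/4)) * (exp((-5/4) t) - 1)
       = 3/5 - 29*exp(-5*t/4)/15.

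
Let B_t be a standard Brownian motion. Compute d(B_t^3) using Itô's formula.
d(B_t^3) = (3*B_t) dt + (3*B_t^2) dB_t

Itô's formula for f(B_t) gives d f(B_t) = f'(B_t) dB_t + (1/2) f''(B_t) dt. Compute derivatives of f(x) = x^3:
  f'(x)  = 3*x^2
  f''(x) = 6*x
Substitute x = B_t and multiply the f'' term by 1/2:
  drift     = (1/2) * (6*x) evaluated at B_t = 3*B_t
  diffusion = (3*x^2) evaluated at B_t = 3*B_t^2
Therefore d(B_t^3) = (3*B_t) dt + (3*B_t^2) dB_t.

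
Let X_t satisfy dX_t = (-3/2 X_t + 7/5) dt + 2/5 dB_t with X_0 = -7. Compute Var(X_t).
Var(X_t) = 4/75 - 4*exp(-3*t)/75

The variance V(t) = Var(X_t) satisfies V'(t) = 2 a V(t) + c^2 with V(0) = 0 (drift coefficient is linear in X, diffusion is constant). With a = -3/2, c = 2/5, the solution is
  V(t) = (c^2 / (2 a)) * (exp(2 a t) - 1)
       = ((2/5)^2 / (2*(-3/2))) * (exp((-3) t) - 1)
       = 4/75 - 4*exp(-3*t)/75.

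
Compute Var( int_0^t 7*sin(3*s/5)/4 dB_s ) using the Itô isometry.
Var = 49*t/32 - 245*sin(6*t/5)/192

The Itô integral of a deterministic integrand f(s) has mean 0 because each increment f(s) * (B_{s+ds} - B_s) has mean 0. By the Itô isometry:
  Var( int_0^t f(s) dB_s ) = E[ (int_0^t f(s) dB_s)^2 ] = int_0^t f(s)^2 ds.
Here f(s) = 7*sin(3*s/5)/4, so f(s)^2 = 49*sin(3*s/5)^2/16. Integrate:
  int_0^t (49*sin(3*s/5)^2/16) ds = 49*t/32 - 245*sin(6*t/5)/192.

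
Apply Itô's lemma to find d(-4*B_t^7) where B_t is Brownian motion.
d(-4*B_t^7) = (-84*B_t^5) dt + (-28*B_t^6) dB_t

Itô's formula for f(B_t) gives d f(B_t) = f'(B_t) dB_t + (1/2) f''(B_t) dt. Compute derivatives of f(x) = -4*x^7:
  f'(x)  = -28*x^6
  f''(x) = -168*x^5
Substitute x = B_t and multiply the f'' term by 1/2:
  drift     = (1/2) * (-168*x^5) evaluated at B_t = -84*B_t^5
  diffusion = (-28*x^6) evaluated at B_t = -28*B_t^6
Therefore d(-4*B_t^7) = (-84*B_t^5) dt + (-28*B_t^6) dB_t.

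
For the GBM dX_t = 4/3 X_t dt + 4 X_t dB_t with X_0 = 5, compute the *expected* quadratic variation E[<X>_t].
E[<X>_t] = 150*exp(56*t/3)/7 - 150/7

<X>_t = int_0^t (4 * X_s)^2 ds. Taking expectation inside the integral: E[<X>_t] = 4^2 * int_0^t E[X_s^2] ds. For GBM, E[X_s^2] = x_0^2 * exp((2 mu + sigma^2) s). Integrating:
  E[<X>_t] = 4^2 * 5^2 * (exp((2*(4/3) + 4^2) t) - 1) / (2*(4/3) + 4^2)
           = 4^2 * 5^2 * (exp((56/3) t) - 1) / (56/3) = 150*exp(56*t/3)/7 - 150/7.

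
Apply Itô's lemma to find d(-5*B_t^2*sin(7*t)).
d(-5*B_t^2*sin(7*t)) = (-35*B_t^2*cos(7*t) - 5*sin(7*t)) dt + (-10*B_t*sin(7*t)) dB_t

Itô's formula for f(t, x): d f(t, B_t) = (f_t + (1/2) f_xx) dt + f_x dB_t. Compute partials of f(t, x) = -5*x^2*sin(7*t):
  f_t(t,x)  = -35*x^2*cos(7*t)
  f_x(t,x)  = -10*x*sin(7*t)
  f_xx(t,x) = -10*sin(7*t)
Assemble drift = f_t + (1/2) f_xx = -35*x^2*cos(7*t) - 5*sin(7*t) and diffusion = f_x = -10*x*sin(7*t). Substituting x = B_t:
  d(-5*B_t^2*sin(7*t)) = (-35*B_t^2*cos(7*t) - 5*sin(7*t)) dt + (-10*B_t*sin(7*t)) dB_t.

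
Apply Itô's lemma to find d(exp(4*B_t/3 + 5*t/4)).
d(exp(4*B_t/3 + 5*t/4)) = (77*exp(4*B_t/3 + 5*t/4)/36) dt + (4*exp(4*B_t/3 + 5*t/4)/3) dB_t

Itô's formula for f(t, x): d f(t, B_t) = (f_t + (1/2) f_xx) dt + f_x dB_t. Compute partials of f(t, x) = exp(5*t/4 + 4*x/3):
  f_t(t,x)  = 5*exp(5*t/4 + 4*x/3)/4
  f_x(t,x)  = 4*exp(5*t/4 + 4*x/3)/3
  f_xx(t,x) = 16*exp(5*t/4 + 4*x/3)/9
Assemble drift = f_t + (1/2) f_xx = 77*exp(5*t/4 + 4*x/3)/36 and diffusion = f_x = 4*exp(5*t/4 + 4*x/3)/3. Substituting x = B_t:
  d(exp(4*B_t/3 + 5*t/4)) = (77*exp(4*B_t/3 + 5*t/4)/36) dt + (4*exp(4*B_t/3 + 5*t/4)/3) dB_t.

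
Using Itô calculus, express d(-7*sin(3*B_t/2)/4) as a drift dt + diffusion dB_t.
d(-7*sin(3*B_t/2)/4) = (63*sin(3*B_t/2)/32) dt + (-21*cos(3*B_t/2)/8) dB_t

Itô's formula for f(B_t) gives d f(B_t) = f'(B_t) dB_t + (1/2) f''(B_t) dt. Compute derivatives of f(x) = -7*sin(3*x/2)/4:
  f'(x)  = -21*cos(3*x/2)/8
  f''(x) = 63*sin(3*x/2)/16
Substitute x = B_t and multiply the f'' term by 1/2:
  drift     = (1/2) * (63*sin(3*x/2)/16) evaluated at B_t = 63*sin(3*B_t/2)/32
  diffusion = (-21*cos(3*x/2)/8) evaluated at B_t = -21*cos(3*B_t/2)/8
Therefore d(-7*sin(3*B_t/2)/4) = (63*sin(3*B_t/2)/32) dt + (-21*cos(3*B_t/2)/8) dB_t.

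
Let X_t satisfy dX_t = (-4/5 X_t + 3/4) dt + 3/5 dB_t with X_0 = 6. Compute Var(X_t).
Var(X_t) = 9/40 - 9*exp(-8*t/5)/40

The variance V(t) = Var(X_t) satisfies V'(t) = 2 a V(t) + c^2 with V(0) = 0 (drift coefficient is linear in X, diffusion is constant). With a = -4/5, c = 3/5, the solution is
  V(t) = (c^2 / (2 a)) * (exp(2 a t) - 1)
       = ((3/5)^2 / (2*(-4/5))) * (exp((-8/5) t) - 1)
       = 9/40 - 9*exp(-8*t/5)/40.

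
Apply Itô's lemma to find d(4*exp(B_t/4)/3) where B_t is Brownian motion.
d(4*exp(B_t/4)/3) = (exp(B_t/4)/24) dt + (exp(B_t/4)/3) dB_t

Itô's formula for f(B_t) gives d f(B_t) = f'(B_t) dB_t + (1/2) f''(B_t) dt. Compute derivatives of f(x) = 4*exp(x/4)/3:
  f'(x)  = exp(x/4)/3
  f''(x) = exp(x/4)/12
Substitute x = B_t and multiply the f'' term by 1/2:
  drift     = (1/2) * (exp(x/4)/12) evaluated at B_t = exp(B_t/4)/24
  diffusion = (exp(x/4)/3) evaluated at B_t = exp(B_t/4)/3
Therefore d(4*exp(B_t/4)/3) = (exp(B_t/4)/24) dt + (exp(B_t/4)/3) dB_t.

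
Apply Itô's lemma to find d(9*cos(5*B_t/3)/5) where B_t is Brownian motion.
d(9*cos(5*B_t/3)/5) = (-5*cos(5*B_t/3)/2) dt + (-3*sin(5*B_t/3)) dB_t

Itô's formula for f(B_t) gives d f(B_t) = f'(B_t) dB_t + (1/2) f''(B_t) dt. Compute derivatives of f(x) = 9*cos(5*x/3)/5:
  f'(x)  = -3*sin(5*x/3)
  f''(x) = -5*cos(5*x/3)
Substitute x = B_t and multiply the f'' term by 1/2:
  drift     = (1/2) * (-5*cos(5*x/3)) evaluated at B_t = -5*cos(5*B_t/3)/2
  diffusion = (-3*sin(5*x/3)) evaluated at B_t = -3*sin(5*B_t/3)
Therefore d(9*cos(5*B_t/3)/5) = (-5*cos(5*B_t/3)/2) dt + (-3*sin(5*B_t/3)) dB_t.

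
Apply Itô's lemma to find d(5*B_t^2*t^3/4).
d(5*B_t^2*t^3/4) = (5*t^2*(3*B_t^2 + t)/4) dt + (5*B_t*t^3/2) dB_t

Itô's formula for f(t, x): d f(t, B_t) = (f_t + (1/2) f_xx) dt + f_x dB_t. Compute partials of f(t, x) = 5*t^3*x^2/4:
  f_t(t,x)  = 15*t^2*x^2/4
  f_x(t,x)  = 5*t^3*x/2
  f_xx(t,x) = 5*t^3/2
Assemble drift = f_t + (1/2) f_xx = 5*t^2*(t + 3*x^2)/4 and diffusion = f_x = 5*t^3*x/2. Substituting x = B_t:
  d(5*B_t^2*t^3/4) = (5*t^2*(3*B_t^2 + t)/4) dt + (5*B_t*t^3/2) dB_t.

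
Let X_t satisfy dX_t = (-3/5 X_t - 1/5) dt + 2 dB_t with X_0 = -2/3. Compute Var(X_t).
Var(X_t) = 10/3 - 10*exp(-6*t/5)/3

The variance V(t) = Var(X_t) satisfies V'(t) = 2 a V(t) + c^2 with V(0) = 0 (drift coefficient is linear in X, diffusion is constant). With a = -3/5, c = 2, the solution is
  V(t) = (c^2 / (2 a)) * (exp(2 a t) - 1)
       = (2^2 / (2*(-3/5))) * (exp((-6/5) t) - 1)
       = 10/3 - 10*exp(-6*t/5)/3.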